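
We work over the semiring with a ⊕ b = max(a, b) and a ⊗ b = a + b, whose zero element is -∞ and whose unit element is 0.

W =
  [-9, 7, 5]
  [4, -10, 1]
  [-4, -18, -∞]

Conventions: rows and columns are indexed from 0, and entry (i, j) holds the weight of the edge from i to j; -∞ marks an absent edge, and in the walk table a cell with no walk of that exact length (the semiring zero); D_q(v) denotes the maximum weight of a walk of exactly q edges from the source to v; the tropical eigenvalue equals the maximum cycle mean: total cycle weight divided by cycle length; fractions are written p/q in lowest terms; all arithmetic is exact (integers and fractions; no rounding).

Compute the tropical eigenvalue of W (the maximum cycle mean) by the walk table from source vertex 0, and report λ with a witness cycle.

q=0: [0, -∞, -∞]
q=1: [-9, 7, 5]
q=2: [11, -2, 8]
q=3: [4, 18, 16]
Optimal cycle mean attained by: cycle 0->1->0, total 7 + 4, length 2.
Answer: λ = 11/2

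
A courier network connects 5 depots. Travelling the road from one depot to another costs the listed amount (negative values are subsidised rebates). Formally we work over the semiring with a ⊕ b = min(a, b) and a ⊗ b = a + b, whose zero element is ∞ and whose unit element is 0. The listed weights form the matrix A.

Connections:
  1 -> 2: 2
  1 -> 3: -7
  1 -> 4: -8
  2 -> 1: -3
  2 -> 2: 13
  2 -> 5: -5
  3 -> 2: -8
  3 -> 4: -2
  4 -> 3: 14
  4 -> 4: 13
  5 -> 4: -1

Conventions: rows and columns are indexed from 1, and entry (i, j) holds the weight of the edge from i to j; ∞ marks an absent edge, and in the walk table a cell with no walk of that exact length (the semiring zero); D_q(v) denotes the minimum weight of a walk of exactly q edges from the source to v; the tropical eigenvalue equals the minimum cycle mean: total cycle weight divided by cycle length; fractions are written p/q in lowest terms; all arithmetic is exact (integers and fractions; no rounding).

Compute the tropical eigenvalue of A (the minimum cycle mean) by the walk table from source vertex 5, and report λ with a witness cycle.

q=0: [∞, ∞, ∞, ∞, 0]
q=1: [∞, ∞, ∞, -1, ∞]
q=2: [∞, ∞, 13, 12, ∞]
q=3: [∞, 5, 26, 11, ∞]
q=4: [2, 18, 25, 24, 0]
q=5: [15, 4, -5, -6, 13]
Optimal cycle mean attained by: cycle 1->3->2->1, total (-7) + (-8) + (-3), length 3.
Answer: λ = -6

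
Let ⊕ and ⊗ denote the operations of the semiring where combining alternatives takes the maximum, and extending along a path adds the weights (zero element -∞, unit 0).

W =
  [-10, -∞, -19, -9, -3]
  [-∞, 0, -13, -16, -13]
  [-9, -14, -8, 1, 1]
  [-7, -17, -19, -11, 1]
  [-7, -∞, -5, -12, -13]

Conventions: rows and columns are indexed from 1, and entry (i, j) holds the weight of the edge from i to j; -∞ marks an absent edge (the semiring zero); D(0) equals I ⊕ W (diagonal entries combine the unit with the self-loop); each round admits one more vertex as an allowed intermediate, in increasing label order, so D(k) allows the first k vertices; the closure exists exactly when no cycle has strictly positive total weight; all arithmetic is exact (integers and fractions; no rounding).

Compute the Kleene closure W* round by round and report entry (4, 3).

D(0):
  [0, -∞, -19, -9, -3]
  [-∞, 0, -13, -16, -13]
  [-9, -14, 0, 1, 1]
  [-7, -17, -19, 0, 1]
  [-7, -∞, -5, -12, 0]
D(1):
  [0, -∞, -19, -9, -3]
  [-∞, 0, -13, -16, -13]
  [-9, -14, 0, 1, 1]
  [-7, -17, -19, 0, 1]
  [-7, -∞, -5, -12, 0]
D(2):
  [0, -∞, -19, -9, -3]
  [-∞, 0, -13, -16, -13]
  [-9, -14, 0, 1, 1]
  [-7, -17, -19, 0, 1]
  [-7, -∞, -5, -12, 0]
D(3):
  [0, -33, -19, -9, -3]
  [-22, 0, -13, -12, -12]
  [-9, -14, 0, 1, 1]
  [-7, -17, -19, 0, 1]
  [-7, -19, -5, -4, 0]
D(4):
  [0, -26, -19, -9, -3]
  [-19, 0, -13, -12, -11]
  [-6, -14, 0, 1, 2]
  [-7, -17, -19, 0, 1]
  [-7, -19, -5, -4, 0]
D(5):
  [0, -22, -8, -7, -3]
  [-18, 0, -13, -12, -11]
  [-5, -14, 0, 1, 2]
  [-6, -17, -4, 0, 1]
  [-7, -19, -5, -4, 0]
Answer: W*[4][3] = -4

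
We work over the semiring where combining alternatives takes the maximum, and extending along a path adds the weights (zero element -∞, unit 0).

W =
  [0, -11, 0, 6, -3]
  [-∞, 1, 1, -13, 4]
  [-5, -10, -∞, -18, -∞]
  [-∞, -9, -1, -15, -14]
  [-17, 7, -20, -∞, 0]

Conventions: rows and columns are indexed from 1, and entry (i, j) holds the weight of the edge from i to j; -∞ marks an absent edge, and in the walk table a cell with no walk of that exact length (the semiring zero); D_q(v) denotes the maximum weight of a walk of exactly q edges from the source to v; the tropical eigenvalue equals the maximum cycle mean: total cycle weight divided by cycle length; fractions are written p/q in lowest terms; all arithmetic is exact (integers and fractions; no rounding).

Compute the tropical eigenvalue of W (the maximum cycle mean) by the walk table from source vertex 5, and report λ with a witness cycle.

q=0: [-∞, -∞, -∞, -∞, 0]
q=1: [-17, 7, -20, -∞, 0]
q=2: [-17, 8, 8, -6, 11]
q=3: [3, 18, 9, -5, 12]
q=4: [4, 19, 19, 9, 22]
q=5: [14, 29, 20, 10, 23]
Optimal cycle mean attained by: cycle 2->5->2, total 4 + 7, length 2.
Answer: λ = 11/2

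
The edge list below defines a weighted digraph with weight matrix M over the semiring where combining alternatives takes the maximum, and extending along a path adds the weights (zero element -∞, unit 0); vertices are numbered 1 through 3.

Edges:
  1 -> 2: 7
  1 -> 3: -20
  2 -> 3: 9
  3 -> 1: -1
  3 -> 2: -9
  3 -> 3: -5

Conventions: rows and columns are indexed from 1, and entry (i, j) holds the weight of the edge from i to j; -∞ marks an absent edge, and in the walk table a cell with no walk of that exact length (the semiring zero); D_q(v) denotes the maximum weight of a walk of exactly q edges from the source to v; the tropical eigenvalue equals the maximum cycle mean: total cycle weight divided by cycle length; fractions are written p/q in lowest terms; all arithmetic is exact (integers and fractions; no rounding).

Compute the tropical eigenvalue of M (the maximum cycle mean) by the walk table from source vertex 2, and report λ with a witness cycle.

q=0: [-∞, 0, -∞]
q=1: [-∞, -∞, 9]
q=2: [8, 0, 4]
q=3: [3, 15, 9]
Optimal cycle mean attained by: cycle 1->2->3->1, total 7 + 9 + (-1), length 3.
Answer: λ = 5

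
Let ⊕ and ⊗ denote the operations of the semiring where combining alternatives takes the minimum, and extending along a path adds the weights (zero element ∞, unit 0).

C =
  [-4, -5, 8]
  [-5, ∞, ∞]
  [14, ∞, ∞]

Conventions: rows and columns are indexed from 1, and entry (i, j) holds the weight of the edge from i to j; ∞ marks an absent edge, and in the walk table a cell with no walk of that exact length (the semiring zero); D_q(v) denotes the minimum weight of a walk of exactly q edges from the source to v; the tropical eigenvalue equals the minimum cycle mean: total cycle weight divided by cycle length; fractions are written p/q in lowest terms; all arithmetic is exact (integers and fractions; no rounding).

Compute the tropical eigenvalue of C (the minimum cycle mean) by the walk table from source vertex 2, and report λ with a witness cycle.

q=0: [∞, 0, ∞]
q=1: [-5, ∞, ∞]
q=2: [-9, -10, 3]
q=3: [-15, -14, -1]
Optimal cycle mean attained by: cycle 1->2->1, total (-5) + (-5), length 2.
Answer: λ = -5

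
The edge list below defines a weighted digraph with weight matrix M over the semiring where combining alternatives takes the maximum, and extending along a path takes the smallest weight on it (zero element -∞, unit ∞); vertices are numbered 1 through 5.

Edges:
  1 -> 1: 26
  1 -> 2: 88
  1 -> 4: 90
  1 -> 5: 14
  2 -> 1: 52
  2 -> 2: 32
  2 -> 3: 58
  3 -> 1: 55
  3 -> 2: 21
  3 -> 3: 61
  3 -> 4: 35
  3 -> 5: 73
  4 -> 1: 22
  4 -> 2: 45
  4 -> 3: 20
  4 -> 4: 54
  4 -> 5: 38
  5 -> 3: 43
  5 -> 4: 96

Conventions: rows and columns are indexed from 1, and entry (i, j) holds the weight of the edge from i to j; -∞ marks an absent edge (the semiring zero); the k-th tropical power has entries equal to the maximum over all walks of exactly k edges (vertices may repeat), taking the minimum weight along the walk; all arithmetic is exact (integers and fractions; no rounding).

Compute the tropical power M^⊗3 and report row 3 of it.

M^⊗2:
  [52, 45, 58, 54, 38]
  [55, 52, 58, 52, 58]
  [55, 55, 61, 73, 61]
  [45, 45, 45, 54, 38]
  [43, 45, 43, 54, 43]
M^⊗3:
  [55, 52, 58, 54, 58]
  [55, 55, 58, 58, 58]
  [55, 55, 61, 61, 61]
  [45, 45, 45, 54, 45]
  [45, 45, 45, 54, 43]
Answer: row 3 of M^⊗3 = [55, 55, 61, 61, 61]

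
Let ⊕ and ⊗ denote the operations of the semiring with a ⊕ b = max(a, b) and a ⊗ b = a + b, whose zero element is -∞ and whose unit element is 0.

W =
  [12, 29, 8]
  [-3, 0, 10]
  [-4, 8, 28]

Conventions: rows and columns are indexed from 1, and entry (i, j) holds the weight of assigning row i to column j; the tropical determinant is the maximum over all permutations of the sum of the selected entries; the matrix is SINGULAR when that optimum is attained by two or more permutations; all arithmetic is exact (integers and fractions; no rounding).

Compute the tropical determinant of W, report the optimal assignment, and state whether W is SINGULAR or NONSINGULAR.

σ = (1, 2, 3): 12 + 0 + 28 = 40
σ = (1, 3, 2): 12 + 10 + 8 = 30
σ = (2, 1, 3): 29 + (-3) + 28 = 54
σ = (2, 3, 1): 29 + 10 + (-4) = 35
σ = (3, 1, 2): 8 + (-3) + 8 = 13
σ = (3, 2, 1): 8 + 0 + (-4) = 4
Optimal value attained by: σ = (2, 1, 3).
Answer: det⊕(W) = 54; verdict: NONSINGULAR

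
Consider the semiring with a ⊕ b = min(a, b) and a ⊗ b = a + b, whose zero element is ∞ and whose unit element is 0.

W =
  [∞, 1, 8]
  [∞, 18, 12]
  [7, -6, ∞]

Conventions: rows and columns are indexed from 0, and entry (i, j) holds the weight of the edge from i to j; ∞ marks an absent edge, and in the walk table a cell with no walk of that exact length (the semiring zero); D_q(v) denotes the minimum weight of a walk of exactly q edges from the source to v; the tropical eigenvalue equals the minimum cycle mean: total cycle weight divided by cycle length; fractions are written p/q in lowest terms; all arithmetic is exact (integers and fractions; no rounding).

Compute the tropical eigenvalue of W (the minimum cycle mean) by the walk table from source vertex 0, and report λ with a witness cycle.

q=0: [0, ∞, ∞]
q=1: [∞, 1, 8]
q=2: [15, 2, 13]
q=3: [20, 7, 14]
Optimal cycle mean attained by: cycle 1->2->1, total 12 + (-6), length 2.
Answer: λ = 3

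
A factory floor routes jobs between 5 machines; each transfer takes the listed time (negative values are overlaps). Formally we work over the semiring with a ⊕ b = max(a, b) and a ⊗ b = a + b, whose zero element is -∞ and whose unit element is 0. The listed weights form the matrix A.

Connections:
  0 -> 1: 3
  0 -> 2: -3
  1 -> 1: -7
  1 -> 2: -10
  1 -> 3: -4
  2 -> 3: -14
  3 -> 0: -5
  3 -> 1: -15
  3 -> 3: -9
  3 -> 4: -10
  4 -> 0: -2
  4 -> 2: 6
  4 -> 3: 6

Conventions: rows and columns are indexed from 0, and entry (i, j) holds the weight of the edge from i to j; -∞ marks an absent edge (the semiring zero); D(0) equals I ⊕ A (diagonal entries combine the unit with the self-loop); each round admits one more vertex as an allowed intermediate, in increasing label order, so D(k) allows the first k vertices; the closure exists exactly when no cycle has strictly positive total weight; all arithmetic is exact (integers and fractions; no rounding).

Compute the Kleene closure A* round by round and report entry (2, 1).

D(0):
  [0, 3, -3, -∞, -∞]
  [-∞, 0, -10, -4, -∞]
  [-∞, -∞, 0, -14, -∞]
  [-5, -15, -∞, 0, -10]
  [-2, -∞, 6, 6, 0]
D(1):
  [0, 3, -3, -∞, -∞]
  [-∞, 0, -10, -4, -∞]
  [-∞, -∞, 0, -14, -∞]
  [-5, -2, -8, 0, -10]
  [-2, 1, 6, 6, 0]
D(2):
  [0, 3, -3, -1, -∞]
  [-∞, 0, -10, -4, -∞]
  [-∞, -∞, 0, -14, -∞]
  [-5, -2, -8, 0, -10]
  [-2, 1, 6, 6, 0]
D(3):
  [0, 3, -3, -1, -∞]
  [-∞, 0, -10, -4, -∞]
  [-∞, -∞, 0, -14, -∞]
  [-5, -2, -8, 0, -10]
  [-2, 1, 6, 6, 0]
D(4):
  [0, 3, -3, -1, -11]
  [-9, 0, -10, -4, -14]
  [-19, -16, 0, -14, -24]
  [-5, -2, -8, 0, -10]
  [1, 4, 6, 6, 0]
D(5):
  [0, 3, -3, -1, -11]
  [-9, 0, -8, -4, -14]
  [-19, -16, 0, -14, -24]
  [-5, -2, -4, 0, -10]
  [1, 4, 6, 6, 0]
Answer: A*[2][1] = -16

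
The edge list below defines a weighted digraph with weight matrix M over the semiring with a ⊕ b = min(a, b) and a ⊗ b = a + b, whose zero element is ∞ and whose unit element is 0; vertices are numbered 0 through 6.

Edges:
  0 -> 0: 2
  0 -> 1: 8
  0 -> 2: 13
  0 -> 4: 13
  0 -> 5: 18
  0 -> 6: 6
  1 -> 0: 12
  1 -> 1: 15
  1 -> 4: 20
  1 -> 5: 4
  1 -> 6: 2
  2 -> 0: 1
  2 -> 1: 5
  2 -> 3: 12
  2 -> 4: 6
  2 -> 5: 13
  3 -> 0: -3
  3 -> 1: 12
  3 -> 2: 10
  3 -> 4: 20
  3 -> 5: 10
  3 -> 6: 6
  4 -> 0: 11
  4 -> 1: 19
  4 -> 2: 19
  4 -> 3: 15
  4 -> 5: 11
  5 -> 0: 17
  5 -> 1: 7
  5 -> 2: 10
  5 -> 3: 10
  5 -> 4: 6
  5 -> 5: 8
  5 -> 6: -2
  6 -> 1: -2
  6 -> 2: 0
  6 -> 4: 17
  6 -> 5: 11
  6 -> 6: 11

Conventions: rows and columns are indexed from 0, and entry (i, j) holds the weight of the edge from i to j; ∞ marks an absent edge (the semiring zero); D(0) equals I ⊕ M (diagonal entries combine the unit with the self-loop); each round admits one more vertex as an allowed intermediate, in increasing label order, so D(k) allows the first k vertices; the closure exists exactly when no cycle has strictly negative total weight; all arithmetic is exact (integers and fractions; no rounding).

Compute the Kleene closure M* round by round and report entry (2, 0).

D(0):
  [0, 8, 13, ∞, 13, 18, 6]
  [12, 0, ∞, ∞, 20, 4, 2]
  [1, 5, 0, 12, 6, 13, ∞]
  [-3, 12, 10, 0, 20, 10, 6]
  [11, 19, 19, 15, 0, 11, ∞]
  [17, 7, 10, 10, 6, 0, -2]
  [∞, -2, 0, ∞, 17, 11, 0]
D(1):
  [0, 8, 13, ∞, 13, 18, 6]
  [12, 0, 25, ∞, 20, 4, 2]
  [1, 5, 0, 12, 6, 13, 7]
  [-3, 5, 10, 0, 10, 10, 3]
  [11, 19, 19, 15, 0, 11, 17]
  [17, 7, 10, 10, 6, 0, -2]
  [∞, -2, 0, ∞, 17, 11, 0]
D(2):
  [0, 8, 13, ∞, 13, 12, 6]
  [12, 0, 25, ∞, 20, 4, 2]
  [1, 5, 0, 12, 6, 9, 7]
  [-3, 5, 10, 0, 10, 9, 3]
  [11, 19, 19, 15, 0, 11, 17]
  [17, 7, 10, 10, 6, 0, -2]
  [10, -2, 0, ∞, 17, 2, 0]
D(3):
  [0, 8, 13, 25, 13, 12, 6]
  [12, 0, 25, 37, 20, 4, 2]
  [1, 5, 0, 12, 6, 9, 7]
  [-3, 5, 10, 0, 10, 9, 3]
  [11, 19, 19, 15, 0, 11, 17]
  [11, 7, 10, 10, 6, 0, -2]
  [1, -2, 0, 12, 6, 2, 0]
D(4):
  [0, 8, 13, 25, 13, 12, 6]
  [12, 0, 25, 37, 20, 4, 2]
  [1, 5, 0, 12, 6, 9, 7]
  [-3, 5, 10, 0, 10, 9, 3]
  [11, 19, 19, 15, 0, 11, 17]
  [7, 7, 10, 10, 6, 0, -2]
  [1, -2, 0, 12, 6, 2, 0]
D(5):
  [0, 8, 13, 25, 13, 12, 6]
  [12, 0, 25, 35, 20, 4, 2]
  [1, 5, 0, 12, 6, 9, 7]
  [-3, 5, 10, 0, 10, 9, 3]
  [11, 19, 19, 15, 0, 11, 17]
  [7, 7, 10, 10, 6, 0, -2]
  [1, -2, 0, 12, 6, 2, 0]
D(6):
  [0, 8, 13, 22, 13, 12, 6]
  [11, 0, 14, 14, 10, 4, 2]
  [1, 5, 0, 12, 6, 9, 7]
  [-3, 5, 10, 0, 10, 9, 3]
  [11, 18, 19, 15, 0, 11, 9]
  [7, 7, 10, 10, 6, 0, -2]
  [1, -2, 0, 12, 6, 2, 0]
D(7):
  [0, 4, 6, 18, 12, 8, 6]
  [3, 0, 2, 14, 8, 4, 2]
  [1, 5, 0, 12, 6, 9, 7]
  [-3, 1, 3, 0, 9, 5, 3]
  [10, 7, 9, 15, 0, 11, 9]
  [-1, -4, -2, 10, 4, 0, -2]
  [1, -2, 0, 12, 6, 2, 0]
Answer: M*[2][0] = 1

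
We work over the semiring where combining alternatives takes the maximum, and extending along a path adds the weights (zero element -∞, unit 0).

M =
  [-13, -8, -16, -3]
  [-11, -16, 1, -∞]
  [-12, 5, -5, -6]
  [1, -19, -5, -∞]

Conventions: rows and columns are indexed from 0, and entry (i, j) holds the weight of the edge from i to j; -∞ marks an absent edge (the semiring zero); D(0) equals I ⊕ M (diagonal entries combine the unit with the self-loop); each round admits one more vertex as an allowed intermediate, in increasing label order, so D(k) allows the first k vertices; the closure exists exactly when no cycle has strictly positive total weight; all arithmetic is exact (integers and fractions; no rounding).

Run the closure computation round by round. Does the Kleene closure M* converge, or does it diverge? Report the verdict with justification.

D(0):
  [0, -8, -16, -3]
  [-11, 0, 1, -∞]
  [-12, 5, 0, -6]
  [1, -19, -5, 0]
D(1):
  [0, -8, -16, -3]
  [-11, 0, 1, -14]
  [-12, 5, 0, -6]
  [1, -7, -5, 0]
Detection: at round 2, diagonal entry (2, 2) turns strictly positive.
Key observation: the cycle 2->1->2 has total weight 5 + 1, which is strictly positive.
Answer: DIVERGES — positive cycle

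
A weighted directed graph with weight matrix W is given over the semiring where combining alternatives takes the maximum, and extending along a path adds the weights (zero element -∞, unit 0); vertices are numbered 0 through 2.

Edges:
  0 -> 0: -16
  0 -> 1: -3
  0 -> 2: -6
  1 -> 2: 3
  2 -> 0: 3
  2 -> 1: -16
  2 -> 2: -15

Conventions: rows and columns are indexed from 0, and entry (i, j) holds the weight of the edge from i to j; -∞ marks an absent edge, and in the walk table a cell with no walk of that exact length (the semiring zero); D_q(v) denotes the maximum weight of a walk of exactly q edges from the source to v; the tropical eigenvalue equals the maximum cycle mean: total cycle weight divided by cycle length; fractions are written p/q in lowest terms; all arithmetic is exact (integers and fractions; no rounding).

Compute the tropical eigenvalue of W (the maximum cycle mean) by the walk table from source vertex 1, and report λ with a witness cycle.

q=0: [-∞, 0, -∞]
q=1: [-∞, -∞, 3]
q=2: [6, -13, -12]
q=3: [-9, 3, 0]
Optimal cycle mean attained by: cycle 0->1->2->0, total (-3) + 3 + 3, length 3.
Answer: λ = 1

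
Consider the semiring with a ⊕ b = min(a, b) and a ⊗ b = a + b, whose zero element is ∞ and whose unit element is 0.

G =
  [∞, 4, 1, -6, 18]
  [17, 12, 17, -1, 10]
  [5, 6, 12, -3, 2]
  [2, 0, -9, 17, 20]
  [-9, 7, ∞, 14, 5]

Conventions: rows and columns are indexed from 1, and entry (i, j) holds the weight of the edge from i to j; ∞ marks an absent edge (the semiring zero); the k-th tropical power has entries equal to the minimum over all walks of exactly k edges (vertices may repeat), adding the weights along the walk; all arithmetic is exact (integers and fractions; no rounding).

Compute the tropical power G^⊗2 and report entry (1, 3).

G^⊗2:
  [-4, -6, -15, -2, 3]
  [1, -1, -10, 11, 15]
  [-7, -3, -12, -1, 7]
  [-4, -3, 3, -12, -7]
  [-4, -5, -8, -15, 9]
Key observation: the optimum is the walk 1->4->3, with weight (-6) + (-9) = -15.
Optimal value attained by: walk 1->4->3.
Answer: (G^⊗2)[1][3] = -15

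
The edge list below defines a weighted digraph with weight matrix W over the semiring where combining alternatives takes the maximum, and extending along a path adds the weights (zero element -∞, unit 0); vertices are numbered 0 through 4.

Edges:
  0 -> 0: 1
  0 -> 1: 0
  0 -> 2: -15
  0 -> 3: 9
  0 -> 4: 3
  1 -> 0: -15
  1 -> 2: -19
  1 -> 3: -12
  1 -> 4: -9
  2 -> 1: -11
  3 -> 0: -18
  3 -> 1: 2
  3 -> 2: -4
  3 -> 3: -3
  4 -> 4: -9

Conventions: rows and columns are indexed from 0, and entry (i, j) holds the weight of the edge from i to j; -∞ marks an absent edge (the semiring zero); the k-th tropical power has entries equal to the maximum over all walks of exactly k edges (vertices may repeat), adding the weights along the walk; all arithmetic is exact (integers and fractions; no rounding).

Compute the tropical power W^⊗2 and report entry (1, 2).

W^⊗2:
  [2, 11, 5, 10, 4]
  [-14, -10, -16, -6, -12]
  [-26, -∞, -30, -23, -20]
  [-13, -1, -7, -6, -7]
  [-∞, -∞, -∞, -∞, -18]
Key observation: the optimum is the walk 1->3->2, with weight (-12) + (-4) = -16.
Optimal value attained by: walk 1->3->2.
Answer: (W^⊗2)[1][2] = -16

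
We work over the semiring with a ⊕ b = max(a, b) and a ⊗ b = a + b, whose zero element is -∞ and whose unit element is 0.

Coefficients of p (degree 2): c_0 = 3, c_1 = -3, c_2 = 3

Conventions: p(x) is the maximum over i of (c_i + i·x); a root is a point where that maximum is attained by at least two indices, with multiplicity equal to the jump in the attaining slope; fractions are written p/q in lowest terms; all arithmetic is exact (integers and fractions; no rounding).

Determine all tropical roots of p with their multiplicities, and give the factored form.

hull edge (i=0, c=3) to (i=2, c=3): slope 0, span 2
Factored form: p(x) = 3 ⊗ (x ⊕ 0) ⊗ (x ⊕ 0)
Answer: roots = 0 (mult 2)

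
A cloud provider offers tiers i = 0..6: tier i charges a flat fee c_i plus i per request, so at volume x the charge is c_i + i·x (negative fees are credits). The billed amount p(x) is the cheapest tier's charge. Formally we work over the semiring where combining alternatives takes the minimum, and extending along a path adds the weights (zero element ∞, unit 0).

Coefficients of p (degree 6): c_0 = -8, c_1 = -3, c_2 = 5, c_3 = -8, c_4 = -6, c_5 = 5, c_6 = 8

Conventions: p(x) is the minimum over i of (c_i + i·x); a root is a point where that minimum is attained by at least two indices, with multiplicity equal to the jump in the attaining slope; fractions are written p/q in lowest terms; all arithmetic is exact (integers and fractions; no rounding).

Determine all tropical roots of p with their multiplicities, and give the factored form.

hull edge (i=0, c=-8) to (i=3, c=-8): slope 0, span 3
hull edge (i=3, c=-8) to (i=4, c=-6): slope 2, span 1
hull edge (i=4, c=-6) to (i=6, c=8): slope 7, span 2
Factored form: p(x) = 8 ⊗ (x ⊕ (-7)) ⊗ (x ⊕ (-7)) ⊗ (x ⊕ (-2)) ⊗ (x ⊕ 0) ⊗ (x ⊕ 0) ⊗ (x ⊕ 0)
Answer: roots = -7 (mult 2), -2 (mult 1), 0 (mult 3)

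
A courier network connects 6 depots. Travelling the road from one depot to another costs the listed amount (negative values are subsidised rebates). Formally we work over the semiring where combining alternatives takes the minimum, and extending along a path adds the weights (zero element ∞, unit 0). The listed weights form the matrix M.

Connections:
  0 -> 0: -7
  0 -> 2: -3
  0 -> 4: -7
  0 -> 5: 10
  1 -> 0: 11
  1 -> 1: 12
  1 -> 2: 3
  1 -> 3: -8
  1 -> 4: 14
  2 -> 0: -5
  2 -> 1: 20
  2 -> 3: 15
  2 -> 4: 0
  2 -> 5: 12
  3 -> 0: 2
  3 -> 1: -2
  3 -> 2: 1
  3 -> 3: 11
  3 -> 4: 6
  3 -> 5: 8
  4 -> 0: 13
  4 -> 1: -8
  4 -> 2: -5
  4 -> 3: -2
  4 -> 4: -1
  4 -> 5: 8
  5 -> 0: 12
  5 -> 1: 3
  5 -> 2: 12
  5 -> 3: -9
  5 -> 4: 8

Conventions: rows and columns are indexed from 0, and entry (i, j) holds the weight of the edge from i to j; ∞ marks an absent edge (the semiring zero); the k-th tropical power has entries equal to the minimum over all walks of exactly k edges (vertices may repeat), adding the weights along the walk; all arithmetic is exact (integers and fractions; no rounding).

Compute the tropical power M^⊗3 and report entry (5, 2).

M^⊗2:
  [-14, -15, -12, -9, -14, 1]
  [-6, -10, -7, 3, -2, 0]
  [-12, -8, -8, -2, -12, 5]
  [-5, -2, -1, -10, -5, 12]
  [-10, -9, -6, -16, -5, 6]
  [-7, -11, -8, -5, -3, -1]
M^⊗3:
  [-21, -22, -19, -23, -21, -6]
  [-13, -10, -9, -18, -13, 4]
  [-19, -20, -17, -16, -19, -4]
  [-12, -13, -10, -10, -12, -2]
  [-17, -18, -15, -17, -17, -8]
  [-14, -11, -10, -19, -14, 3]
Key observation: the optimum is the walk 5->3->0->2, with weight (-9) + 2 + (-3) = -10.
Optimal value attained by: walk 5->3->0->2.
Answer: (M^⊗3)[5][2] = -10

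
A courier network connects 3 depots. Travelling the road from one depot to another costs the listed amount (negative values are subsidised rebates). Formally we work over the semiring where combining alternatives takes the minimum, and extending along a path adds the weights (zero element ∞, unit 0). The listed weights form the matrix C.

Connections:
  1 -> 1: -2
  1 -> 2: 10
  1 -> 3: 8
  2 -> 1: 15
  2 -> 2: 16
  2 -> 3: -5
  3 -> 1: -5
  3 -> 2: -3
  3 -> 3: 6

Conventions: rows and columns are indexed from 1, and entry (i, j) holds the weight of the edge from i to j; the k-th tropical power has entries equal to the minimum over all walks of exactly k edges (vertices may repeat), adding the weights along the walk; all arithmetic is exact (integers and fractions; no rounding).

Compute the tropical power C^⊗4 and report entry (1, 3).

C^⊗2:
  [-4, 5, 5]
  [-10, -8, 1]
  [-7, 3, -8]
C^⊗3:
  [-6, 2, 0]
  [-12, -2, -13]
  [-13, -11, -2]
C^⊗4:
  [-8, -3, -3]
  [-18, -16, -7]
  [-15, -5, -16]
Key observation: the optimum is the walk 1->2->3->2->3, with weight 10 + (-5) + (-3) + (-5) = -3.
Optimal value attained by: walk 1->2->3->2->3.
Answer: (C^⊗4)[1][3] = -3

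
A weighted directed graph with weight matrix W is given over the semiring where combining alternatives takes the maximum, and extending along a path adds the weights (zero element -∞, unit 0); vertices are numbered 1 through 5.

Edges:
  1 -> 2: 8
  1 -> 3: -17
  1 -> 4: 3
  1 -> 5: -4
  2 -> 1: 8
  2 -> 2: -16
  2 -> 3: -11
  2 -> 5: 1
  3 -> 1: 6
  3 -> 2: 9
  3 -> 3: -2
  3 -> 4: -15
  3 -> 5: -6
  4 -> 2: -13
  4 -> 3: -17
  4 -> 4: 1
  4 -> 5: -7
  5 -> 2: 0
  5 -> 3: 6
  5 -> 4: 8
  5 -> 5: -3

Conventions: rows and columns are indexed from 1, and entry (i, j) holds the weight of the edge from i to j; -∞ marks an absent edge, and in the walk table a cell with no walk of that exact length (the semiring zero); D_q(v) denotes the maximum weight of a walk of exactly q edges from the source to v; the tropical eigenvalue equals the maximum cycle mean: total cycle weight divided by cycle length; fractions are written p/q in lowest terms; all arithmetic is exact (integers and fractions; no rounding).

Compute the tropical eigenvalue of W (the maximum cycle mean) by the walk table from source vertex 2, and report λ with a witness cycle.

q=0: [-∞, 0, -∞, -∞, -∞]
q=1: [8, -16, -11, -∞, 1]
q=2: [-5, 16, 7, 11, 4]
q=3: [24, 16, 10, 12, 17]
q=4: [24, 32, 23, 27, 20]
q=5: [40, 32, 26, 28, 33]
Optimal cycle mean attained by: cycle 1->2->1, total 8 + 8, length 2.
Answer: λ = 8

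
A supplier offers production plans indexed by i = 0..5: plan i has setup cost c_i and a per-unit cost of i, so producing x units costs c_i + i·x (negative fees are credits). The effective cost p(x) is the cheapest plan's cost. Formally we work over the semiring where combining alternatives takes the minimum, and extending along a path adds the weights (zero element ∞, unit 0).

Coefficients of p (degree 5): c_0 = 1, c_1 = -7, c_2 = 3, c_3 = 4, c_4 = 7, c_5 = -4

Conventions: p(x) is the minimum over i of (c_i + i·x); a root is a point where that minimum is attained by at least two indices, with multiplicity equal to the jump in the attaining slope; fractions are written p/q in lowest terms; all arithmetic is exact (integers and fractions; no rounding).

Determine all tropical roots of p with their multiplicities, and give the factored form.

hull edge (i=0, c=1) to (i=1, c=-7): slope -8, span 1
hull edge (i=1, c=-7) to (i=5, c=-4): slope 3/4, span 4
Factored form: p(x) = -4 ⊗ (x ⊕ (-3/4)) ⊗ (x ⊕ (-3/4)) ⊗ (x ⊕ (-3/4)) ⊗ (x ⊕ (-3/4)) ⊗ (x ⊕ 8)
Answer: roots = -3/4 (mult 4), 8 (mult 1)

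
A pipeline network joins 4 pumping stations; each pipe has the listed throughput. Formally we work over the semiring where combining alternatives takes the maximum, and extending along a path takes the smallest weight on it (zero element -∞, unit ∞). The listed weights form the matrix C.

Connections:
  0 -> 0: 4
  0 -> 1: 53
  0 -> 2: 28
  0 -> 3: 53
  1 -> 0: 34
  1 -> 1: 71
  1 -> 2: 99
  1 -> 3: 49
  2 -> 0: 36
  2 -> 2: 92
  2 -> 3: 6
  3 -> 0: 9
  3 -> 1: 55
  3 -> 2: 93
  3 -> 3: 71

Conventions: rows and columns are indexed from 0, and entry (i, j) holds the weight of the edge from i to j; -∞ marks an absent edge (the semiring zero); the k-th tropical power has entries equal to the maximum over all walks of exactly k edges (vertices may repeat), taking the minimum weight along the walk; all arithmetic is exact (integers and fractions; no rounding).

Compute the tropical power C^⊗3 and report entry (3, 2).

C^⊗2:
  [34, 53, 53, 53]
  [36, 71, 92, 49]
  [36, 36, 92, 36]
  [36, 55, 92, 71]
C^⊗3:
  [36, 53, 53, 53]
  [36, 71, 92, 49]
  [36, 36, 92, 36]
  [36, 55, 92, 71]
Key observation: the optimum is the walk 3->2->2->2, with weight 93 min 92 min 92 = 92.
Optimal value attained by: walk 3->2->2->2.
Answer: (C^⊗3)[3][2] = 92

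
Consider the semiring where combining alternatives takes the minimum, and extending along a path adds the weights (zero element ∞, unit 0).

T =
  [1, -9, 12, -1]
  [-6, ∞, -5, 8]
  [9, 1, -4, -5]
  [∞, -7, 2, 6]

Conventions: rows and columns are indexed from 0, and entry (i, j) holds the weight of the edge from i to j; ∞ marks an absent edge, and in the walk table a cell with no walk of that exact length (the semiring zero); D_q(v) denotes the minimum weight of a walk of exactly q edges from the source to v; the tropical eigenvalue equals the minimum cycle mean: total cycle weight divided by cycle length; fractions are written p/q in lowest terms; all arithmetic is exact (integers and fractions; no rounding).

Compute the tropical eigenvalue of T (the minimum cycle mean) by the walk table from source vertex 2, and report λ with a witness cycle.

q=0: [∞, ∞, 0, ∞]
q=1: [9, 1, -4, -5]
q=2: [-5, -12, -8, -9]
q=3: [-18, -16, -17, -13]
q=4: [-22, -27, -21, -22]
Optimal cycle mean attained by: cycle 0->1->0, total (-9) + (-6), length 2.
Answer: λ = -15/2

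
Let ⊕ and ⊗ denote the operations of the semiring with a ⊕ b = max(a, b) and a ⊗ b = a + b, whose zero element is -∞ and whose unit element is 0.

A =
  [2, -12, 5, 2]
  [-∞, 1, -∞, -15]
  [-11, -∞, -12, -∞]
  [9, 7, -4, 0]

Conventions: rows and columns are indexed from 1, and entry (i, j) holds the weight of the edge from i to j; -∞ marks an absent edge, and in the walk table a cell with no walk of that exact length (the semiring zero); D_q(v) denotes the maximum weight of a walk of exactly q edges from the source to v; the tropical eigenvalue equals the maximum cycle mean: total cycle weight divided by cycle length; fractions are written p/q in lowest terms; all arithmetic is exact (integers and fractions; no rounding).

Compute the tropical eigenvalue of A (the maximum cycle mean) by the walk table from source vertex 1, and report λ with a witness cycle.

q=0: [0, -∞, -∞, -∞]
q=1: [2, -12, 5, 2]
q=2: [11, 9, 7, 4]
q=3: [13, 11, 16, 13]
q=4: [22, 20, 18, 15]
Optimal cycle mean attained by: cycle 1->4->1, total 2 + 9, length 2.
Answer: λ = 11/2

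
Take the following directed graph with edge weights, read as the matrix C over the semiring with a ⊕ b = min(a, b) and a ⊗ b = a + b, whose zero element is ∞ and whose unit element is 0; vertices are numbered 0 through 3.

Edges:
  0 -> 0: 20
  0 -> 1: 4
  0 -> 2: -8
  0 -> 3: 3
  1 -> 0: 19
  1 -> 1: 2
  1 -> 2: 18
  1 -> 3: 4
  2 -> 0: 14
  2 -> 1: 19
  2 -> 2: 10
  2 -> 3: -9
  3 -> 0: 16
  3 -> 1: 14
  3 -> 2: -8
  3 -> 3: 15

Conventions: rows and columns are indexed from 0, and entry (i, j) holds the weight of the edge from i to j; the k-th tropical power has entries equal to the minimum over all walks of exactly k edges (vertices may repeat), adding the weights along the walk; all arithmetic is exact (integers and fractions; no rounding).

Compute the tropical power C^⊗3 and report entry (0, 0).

C^⊗2:
  [6, 6, -5, -17]
  [20, 4, -4, 6]
  [7, 5, -17, 1]
  [6, 11, 2, -17]
C^⊗3:
  [-1, -3, -25, -14]
  [10, 6, -2, -13]
  [-3, 2, -7, -26]
  [-1, -3, -25, -7]
Key observation: the optimum is the walk 0->2->3->0, with weight (-8) + (-9) + 16 = -1.
Optimal value attained by: walk 0->2->3->0.
Answer: (C^⊗3)[0][0] = -1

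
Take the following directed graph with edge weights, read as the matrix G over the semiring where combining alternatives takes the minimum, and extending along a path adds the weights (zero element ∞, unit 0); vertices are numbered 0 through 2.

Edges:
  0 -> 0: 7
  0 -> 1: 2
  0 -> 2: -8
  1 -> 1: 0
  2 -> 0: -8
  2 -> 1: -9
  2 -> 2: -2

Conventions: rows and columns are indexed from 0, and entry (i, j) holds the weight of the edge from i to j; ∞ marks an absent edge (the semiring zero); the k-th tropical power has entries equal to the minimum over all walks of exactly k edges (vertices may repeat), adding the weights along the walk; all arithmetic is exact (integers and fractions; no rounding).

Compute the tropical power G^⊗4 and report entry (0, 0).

G^⊗2:
  [-16, -17, -10]
  [∞, 0, ∞]
  [-10, -11, -16]
G^⊗3:
  [-18, -19, -24]
  [∞, 0, ∞]
  [-24, -25, -18]
G^⊗4:
  [-32, -33, -26]
  [∞, 0, ∞]
  [-26, -27, -32]
Key observation: the optimum is the walk 0->2->0->2->0, with weight (-8) + (-8) + (-8) + (-8) = -32.
Optimal value attained by: walk 0->2->0->2->0.
Answer: (G^⊗4)[0][0] = -32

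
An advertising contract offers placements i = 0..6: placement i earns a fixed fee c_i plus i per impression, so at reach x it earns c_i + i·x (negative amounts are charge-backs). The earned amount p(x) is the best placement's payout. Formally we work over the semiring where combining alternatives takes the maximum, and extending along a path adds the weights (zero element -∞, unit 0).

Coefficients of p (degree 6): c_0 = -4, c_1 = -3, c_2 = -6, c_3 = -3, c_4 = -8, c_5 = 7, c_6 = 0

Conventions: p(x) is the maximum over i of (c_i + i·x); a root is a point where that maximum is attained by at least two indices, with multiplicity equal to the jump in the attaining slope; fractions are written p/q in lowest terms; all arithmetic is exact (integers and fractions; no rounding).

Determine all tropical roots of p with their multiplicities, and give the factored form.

hull edge (i=0, c=-4) to (i=5, c=7): slope 11/5, span 5
hull edge (i=5, c=7) to (i=6, c=0): slope -7, span 1
Factored form: p(x) = 0 ⊗ (x ⊕ (-11/5)) ⊗ (x ⊕ (-11/5)) ⊗ (x ⊕ (-11/5)) ⊗ (x ⊕ (-11/5)) ⊗ (x ⊕ (-11/5)) ⊗ (x ⊕ 7)
Answer: roots = -11/5 (mult 5), 7 (mult 1)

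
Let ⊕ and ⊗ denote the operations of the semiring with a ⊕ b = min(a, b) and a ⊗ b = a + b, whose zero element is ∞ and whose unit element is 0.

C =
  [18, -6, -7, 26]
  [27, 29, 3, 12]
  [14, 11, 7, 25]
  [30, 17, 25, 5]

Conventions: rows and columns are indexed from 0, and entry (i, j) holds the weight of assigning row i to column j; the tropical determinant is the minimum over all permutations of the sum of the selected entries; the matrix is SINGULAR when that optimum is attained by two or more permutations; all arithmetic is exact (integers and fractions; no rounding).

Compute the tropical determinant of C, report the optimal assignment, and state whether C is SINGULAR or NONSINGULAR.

σ = (0, 1, 2, 3): 18 + 29 + 7 + 5 = 59
σ = (0, 1, 3, 2): 18 + 29 + 25 + 25 = 97
σ = (0, 2, 1, 3): 18 + 3 + 11 + 5 = 37
σ = (0, 2, 3, 1): 18 + 3 + 25 + 17 = 63
σ = (0, 3, 1, 2): 18 + 12 + 11 + 25 = 66
σ = (0, 3, 2, 1): 18 + 12 + 7 + 17 = 54
σ = (1, 0, 2, 3): (-6) + 27 + 7 + 5 = 33
σ = (1, 0, 3, 2): (-6) + 27 + 25 + 25 = 71
σ = (1, 2, 0, 3): (-6) + 3 + 14 + 5 = 16
σ = (1, 2, 3, 0): (-6) + 3 + 25 + 30 = 52
σ = (1, 3, 0, 2): (-6) + 12 + 14 + 25 = 45
σ = (1, 3, 2, 0): (-6) + 12 + 7 + 30 = 43
σ = (2, 0, 1, 3): (-7) + 27 + 11 + 5 = 36
σ = (2, 0, 3, 1): (-7) + 27 + 25 + 17 = 62
σ = (2, 1, 0, 3): (-7) + 29 + 14 + 5 = 41
σ = (2, 1, 3, 0): (-7) + 29 + 25 + 30 = 77
σ = (2, 3, 0, 1): (-7) + 12 + 14 + 17 = 36
σ = (2, 3, 1, 0): (-7) + 12 + 11 + 30 = 46
σ = (3, 0, 1, 2): 26 + 27 + 11 + 25 = 89
σ = (3, 0, 2, 1): 26 + 27 + 7 + 17 = 77
σ = (3, 1, 0, 2): 26 + 29 + 14 + 25 = 94
σ = (3, 1, 2, 0): 26 + 29 + 7 + 30 = 92
σ = (3, 2, 0, 1): 26 + 3 + 14 + 17 = 60
σ = (3, 2, 1, 0): 26 + 3 + 11 + 30 = 70
Optimal value attained by: σ = (1, 2, 0, 3).
Answer: det⊕(C) = 16; verdict: NONSINGULAR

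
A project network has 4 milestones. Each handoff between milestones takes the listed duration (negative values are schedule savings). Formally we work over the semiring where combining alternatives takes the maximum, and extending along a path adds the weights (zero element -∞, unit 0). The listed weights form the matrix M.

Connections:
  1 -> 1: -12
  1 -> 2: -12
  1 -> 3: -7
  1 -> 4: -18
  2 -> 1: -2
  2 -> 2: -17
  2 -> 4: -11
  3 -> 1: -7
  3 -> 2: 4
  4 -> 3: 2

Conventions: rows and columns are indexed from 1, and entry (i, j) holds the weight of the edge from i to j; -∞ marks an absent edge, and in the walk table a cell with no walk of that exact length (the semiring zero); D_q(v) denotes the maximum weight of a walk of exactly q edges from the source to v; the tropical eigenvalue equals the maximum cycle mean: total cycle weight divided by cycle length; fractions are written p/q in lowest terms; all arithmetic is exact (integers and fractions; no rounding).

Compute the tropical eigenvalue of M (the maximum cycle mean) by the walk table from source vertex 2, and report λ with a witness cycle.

q=0: [-∞, 0, -∞, -∞]
q=1: [-2, -17, -∞, -11]
q=2: [-14, -14, -9, -20]
q=3: [-16, -5, -18, -25]
q=4: [-7, -14, -23, -16]
Optimal cycle mean attained by: cycle 1->3->2->1, total (-7) + 4 + (-2), length 3.
Answer: λ = -5/3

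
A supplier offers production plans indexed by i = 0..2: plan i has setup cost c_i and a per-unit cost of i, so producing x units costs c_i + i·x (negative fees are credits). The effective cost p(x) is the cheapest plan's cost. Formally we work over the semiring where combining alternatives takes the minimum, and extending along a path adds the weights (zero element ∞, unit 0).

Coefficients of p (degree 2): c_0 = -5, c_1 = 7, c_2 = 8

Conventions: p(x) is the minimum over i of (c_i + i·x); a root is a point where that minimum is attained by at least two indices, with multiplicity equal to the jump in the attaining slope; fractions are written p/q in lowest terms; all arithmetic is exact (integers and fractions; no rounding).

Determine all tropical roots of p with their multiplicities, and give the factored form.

hull edge (i=0, c=-5) to (i=2, c=8): slope 13/2, span 2
Factored form: p(x) = 8 ⊗ (x ⊕ (-13/2)) ⊗ (x ⊕ (-13/2))
Answer: roots = -13/2 (mult 2)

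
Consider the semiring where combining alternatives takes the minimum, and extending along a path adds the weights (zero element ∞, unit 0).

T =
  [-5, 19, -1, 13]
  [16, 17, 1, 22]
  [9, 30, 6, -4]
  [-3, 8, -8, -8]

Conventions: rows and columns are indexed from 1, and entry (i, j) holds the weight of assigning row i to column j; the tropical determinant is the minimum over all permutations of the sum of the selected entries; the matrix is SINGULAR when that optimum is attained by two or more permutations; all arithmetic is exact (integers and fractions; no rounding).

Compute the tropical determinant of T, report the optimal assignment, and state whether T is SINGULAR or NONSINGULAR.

σ = (1, 2, 3, 4): (-5) + 17 + 6 + (-8) = 10
σ = (1, 2, 4, 3): (-5) + 17 + (-4) + (-8) = 0
σ = (1, 3, 2, 4): (-5) + 1 + 30 + (-8) = 18
σ = (1, 3, 4, 2): (-5) + 1 + (-4) + 8 = 0
σ = (1, 4, 2, 3): (-5) + 22 + 30 + (-8) = 39
σ = (1, 4, 3, 2): (-5) + 22 + 6 + 8 = 31
σ = (2, 1, 3, 4): 19 + 16 + 6 + (-8) = 33
σ = (2, 1, 4, 3): 19 + 16 + (-4) + (-8) = 23
σ = (2, 3, 1, 4): 19 + 1 + 9 + (-8) = 21
σ = (2, 3, 4, 1): 19 + 1 + (-4) + (-3) = 13
σ = (2, 4, 1, 3): 19 + 22 + 9 + (-8) = 42
σ = (2, 4, 3, 1): 19 + 22 + 6 + (-3) = 44
σ = (3, 1, 2, 4): (-1) + 16 + 30 + (-8) = 37
σ = (3, 1, 4, 2): (-1) + 16 + (-4) + 8 = 19
σ = (3, 2, 1, 4): (-1) + 17 + 9 + (-8) = 17
σ = (3, 2, 4, 1): (-1) + 17 + (-4) + (-3) = 9
σ = (3, 4, 1, 2): (-1) + 22 + 9 + 8 = 38
σ = (3, 4, 2, 1): (-1) + 22 + 30 + (-3) = 48
σ = (4, 1, 2, 3): 13 + 16 + 30 + (-8) = 51
σ = (4, 1, 3, 2): 13 + 16 + 6 + 8 = 43
σ = (4, 2, 1, 3): 13 + 17 + 9 + (-8) = 31
σ = (4, 2, 3, 1): 13 + 17 + 6 + (-3) = 33
σ = (4, 3, 1, 2): 13 + 1 + 9 + 8 = 31
σ = (4, 3, 2, 1): 13 + 1 + 30 + (-3) = 41
Optimal value attained by: σ = (1, 2, 4, 3).
Answer: det⊕(T) = 0; verdict: SINGULAR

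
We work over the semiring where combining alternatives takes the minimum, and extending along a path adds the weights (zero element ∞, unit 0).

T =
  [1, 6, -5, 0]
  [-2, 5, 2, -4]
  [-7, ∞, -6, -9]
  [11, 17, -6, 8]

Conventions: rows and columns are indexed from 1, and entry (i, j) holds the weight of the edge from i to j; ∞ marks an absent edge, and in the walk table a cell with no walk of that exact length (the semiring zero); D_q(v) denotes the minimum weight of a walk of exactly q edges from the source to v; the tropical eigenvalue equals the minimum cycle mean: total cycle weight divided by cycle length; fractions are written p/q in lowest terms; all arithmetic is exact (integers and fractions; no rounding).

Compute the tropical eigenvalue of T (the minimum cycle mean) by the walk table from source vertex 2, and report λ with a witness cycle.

q=0: [∞, 0, ∞, ∞]
q=1: [-2, 5, 2, -4]
q=2: [-5, 4, -10, -7]
q=3: [-17, 1, -16, -19]
q=4: [-23, -11, -25, -25]
Optimal cycle mean attained by: cycle 3->4->3, total (-9) + (-6), length 2.
Answer: λ = -15/2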